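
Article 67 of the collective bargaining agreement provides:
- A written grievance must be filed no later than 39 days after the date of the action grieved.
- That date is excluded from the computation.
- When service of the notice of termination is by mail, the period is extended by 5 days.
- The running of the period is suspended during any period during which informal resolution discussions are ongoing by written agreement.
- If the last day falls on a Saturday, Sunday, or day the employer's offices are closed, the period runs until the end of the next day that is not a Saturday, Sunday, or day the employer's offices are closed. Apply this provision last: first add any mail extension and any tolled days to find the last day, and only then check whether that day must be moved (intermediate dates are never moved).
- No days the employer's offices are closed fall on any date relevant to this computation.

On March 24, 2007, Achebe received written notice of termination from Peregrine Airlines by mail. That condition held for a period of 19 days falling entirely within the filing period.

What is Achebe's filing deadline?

May 28, 2007

39 days after March 24, 2007 is May 2, 2007.
Service was by mail, adding 5 days: May 2, 2007 + 5 days = May 7, 2007.
Tolling adds 19 days: May 7, 2007 + 19 days = May 26, 2007.
May 26, 2007 is Saturday; May 27, 2007 is Sunday. The next qualifying day is May 28, 2007.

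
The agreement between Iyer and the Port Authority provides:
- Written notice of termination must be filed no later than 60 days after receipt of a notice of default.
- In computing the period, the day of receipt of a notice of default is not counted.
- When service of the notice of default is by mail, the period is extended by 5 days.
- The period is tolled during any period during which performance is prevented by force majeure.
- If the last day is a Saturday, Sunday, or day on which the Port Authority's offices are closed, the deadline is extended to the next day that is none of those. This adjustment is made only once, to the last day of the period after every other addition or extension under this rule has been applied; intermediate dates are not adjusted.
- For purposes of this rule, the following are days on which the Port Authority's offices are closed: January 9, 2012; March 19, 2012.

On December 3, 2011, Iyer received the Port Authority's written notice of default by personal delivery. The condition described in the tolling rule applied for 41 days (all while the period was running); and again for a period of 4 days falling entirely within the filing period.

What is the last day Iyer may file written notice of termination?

March 20, 2012

60 days after December 3, 2011 is February 1, 2012.
Service was not by mail, so no mail extension applies.
Tolling adds 41 days: February 1, 2012 + 41 days = March 13, 2012.
Tolling adds 4 days: March 13, 2012 + 4 days = March 17, 2012.
March 17, 2012 is Saturday; March 18, 2012 is Sunday; March 19, 2012 is a listed holiday. The next qualifying day is March 20, 2012.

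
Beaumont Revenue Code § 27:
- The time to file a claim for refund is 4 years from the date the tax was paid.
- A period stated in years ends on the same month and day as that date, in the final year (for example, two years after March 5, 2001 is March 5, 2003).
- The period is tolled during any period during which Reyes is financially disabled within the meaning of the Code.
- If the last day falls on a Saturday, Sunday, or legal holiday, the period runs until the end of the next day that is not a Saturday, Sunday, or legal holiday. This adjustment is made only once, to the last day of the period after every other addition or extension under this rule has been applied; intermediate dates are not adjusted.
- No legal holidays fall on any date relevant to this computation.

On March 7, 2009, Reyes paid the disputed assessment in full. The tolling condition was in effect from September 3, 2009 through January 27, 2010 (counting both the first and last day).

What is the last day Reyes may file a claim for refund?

August 1, 2013

4 years after March 7, 2009 is March 7, 2013.
From September 3, 2009 through January 27, 2010 inclusive is 147 days; tolling adds 147 days: March 7, 2013 + 147 days = August 1, 2013.
August 1, 2013 is a Thursday and not a legal holiday, so no extension applies.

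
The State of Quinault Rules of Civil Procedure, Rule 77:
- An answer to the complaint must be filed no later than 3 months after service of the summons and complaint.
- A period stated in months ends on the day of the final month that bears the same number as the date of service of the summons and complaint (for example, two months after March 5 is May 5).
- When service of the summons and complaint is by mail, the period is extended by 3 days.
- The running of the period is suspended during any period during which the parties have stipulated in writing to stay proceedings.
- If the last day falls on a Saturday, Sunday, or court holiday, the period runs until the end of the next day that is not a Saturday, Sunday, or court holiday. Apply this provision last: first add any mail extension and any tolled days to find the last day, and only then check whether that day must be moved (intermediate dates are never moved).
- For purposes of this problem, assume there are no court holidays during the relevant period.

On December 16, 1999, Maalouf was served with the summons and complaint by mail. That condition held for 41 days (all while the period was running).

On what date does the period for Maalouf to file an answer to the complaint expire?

May 1, 2000

3 months after December 16, 1999 is March 16, 2000.
Service was by mail, adding 3 days: March 16, 2000 + 3 days = March 19, 2000.
Tolling adds 41 days: March 19, 2000 + 41 days = April 29, 2000.
April 29, 2000 is Saturday; April 30, 2000 is Sunday. The next qualifying day is May 1, 2000.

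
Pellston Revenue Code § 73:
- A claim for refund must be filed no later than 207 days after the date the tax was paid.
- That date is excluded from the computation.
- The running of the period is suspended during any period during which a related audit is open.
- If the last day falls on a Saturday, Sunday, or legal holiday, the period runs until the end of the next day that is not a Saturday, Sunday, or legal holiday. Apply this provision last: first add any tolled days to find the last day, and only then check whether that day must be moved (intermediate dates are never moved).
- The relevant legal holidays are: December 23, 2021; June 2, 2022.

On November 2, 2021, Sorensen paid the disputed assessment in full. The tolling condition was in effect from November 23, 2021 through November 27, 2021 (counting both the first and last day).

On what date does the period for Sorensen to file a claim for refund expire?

207 days after November 2, 2021 is May 28, 2022.
From November 23, 2021 through November 27, 2021 inclusive is 5 days; tolling adds 5 days: May 28, 2022 + 5 days = June 2, 2022.
June 2, 2022 is a listed holiday. The next qualifying day is June 3, 2022.

June 3, 2022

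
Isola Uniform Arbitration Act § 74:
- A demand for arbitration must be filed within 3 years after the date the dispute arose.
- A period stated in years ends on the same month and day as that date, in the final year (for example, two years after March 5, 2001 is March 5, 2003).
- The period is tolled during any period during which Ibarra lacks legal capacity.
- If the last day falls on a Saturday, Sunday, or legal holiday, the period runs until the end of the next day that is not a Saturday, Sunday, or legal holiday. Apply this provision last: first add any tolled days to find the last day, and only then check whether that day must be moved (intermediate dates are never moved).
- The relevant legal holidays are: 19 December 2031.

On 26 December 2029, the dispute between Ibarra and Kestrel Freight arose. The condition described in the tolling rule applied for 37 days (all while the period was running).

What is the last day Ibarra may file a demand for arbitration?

February 1, 2033

3 years after 26 December 2029 is December 26, 2032.
Tolling adds 37 days: December 26, 2032 + 37 days = February 1, 2033.
February 1, 2033 is a Tuesday and not a legal holiday, so no extension applies.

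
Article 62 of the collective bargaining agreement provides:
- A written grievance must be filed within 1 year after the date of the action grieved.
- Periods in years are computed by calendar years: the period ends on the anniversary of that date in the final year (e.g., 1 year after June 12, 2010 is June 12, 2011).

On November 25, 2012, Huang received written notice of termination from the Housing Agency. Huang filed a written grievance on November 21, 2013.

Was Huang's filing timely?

1 year after November 25, 2012 is November 25, 2013.
The deadline is November 25, 2013; the filing on November 21, 2013 is on or before that date.

Yes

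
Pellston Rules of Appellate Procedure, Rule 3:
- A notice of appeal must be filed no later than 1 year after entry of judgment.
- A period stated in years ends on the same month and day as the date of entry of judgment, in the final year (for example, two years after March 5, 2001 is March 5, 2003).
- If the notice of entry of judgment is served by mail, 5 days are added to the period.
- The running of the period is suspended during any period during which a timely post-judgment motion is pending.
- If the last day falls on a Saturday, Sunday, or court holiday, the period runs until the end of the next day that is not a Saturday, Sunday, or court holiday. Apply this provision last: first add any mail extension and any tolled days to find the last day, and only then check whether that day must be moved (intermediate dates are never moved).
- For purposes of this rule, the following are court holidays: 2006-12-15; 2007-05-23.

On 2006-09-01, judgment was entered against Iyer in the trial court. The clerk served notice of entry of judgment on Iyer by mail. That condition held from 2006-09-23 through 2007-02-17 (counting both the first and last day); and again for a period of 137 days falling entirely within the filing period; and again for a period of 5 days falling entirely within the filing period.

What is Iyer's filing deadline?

June 23, 2008

1 year after 2006-09-01 is September 1, 2007.
Service was by mail, adding 5 days: September 1, 2007 + 5 days = September 6, 2007.
From September 23, 2006 through February 17, 2007 inclusive is 148 days; tolling adds 148 days: September 6, 2007 + 148 days = February 1, 2008.
Tolling adds 137 days: February 1, 2008 + 137 days = June 17, 2008.
Tolling adds 5 days: June 17, 2008 + 5 days = June 22, 2008.
June 22, 2008 is Sunday. The next qualifying day is June 23, 2008.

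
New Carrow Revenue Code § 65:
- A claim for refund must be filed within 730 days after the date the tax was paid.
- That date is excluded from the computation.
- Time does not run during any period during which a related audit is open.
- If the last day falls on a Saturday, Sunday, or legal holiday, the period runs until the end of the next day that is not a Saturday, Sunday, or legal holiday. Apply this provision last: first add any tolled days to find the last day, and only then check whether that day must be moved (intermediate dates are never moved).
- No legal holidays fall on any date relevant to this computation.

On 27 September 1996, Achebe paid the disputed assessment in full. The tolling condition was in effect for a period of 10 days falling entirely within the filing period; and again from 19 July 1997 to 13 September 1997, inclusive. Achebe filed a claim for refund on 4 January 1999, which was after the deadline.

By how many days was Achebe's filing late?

730 days after 27 September 1996 is September 27, 1998.
Tolling adds 10 days: September 27, 1998 + 10 days = October 7, 1998.
From July 19, 1997 through September 13, 1997 inclusive is 57 days; tolling adds 57 days: October 7, 1998 + 57 days = December 3, 1998.
December 3, 1998 is a Thursday and not a legal holiday, so no extension applies.
The deadline is December 3, 1998; from December 3, 1998 to January 4, 1999 is 32 days.

32 days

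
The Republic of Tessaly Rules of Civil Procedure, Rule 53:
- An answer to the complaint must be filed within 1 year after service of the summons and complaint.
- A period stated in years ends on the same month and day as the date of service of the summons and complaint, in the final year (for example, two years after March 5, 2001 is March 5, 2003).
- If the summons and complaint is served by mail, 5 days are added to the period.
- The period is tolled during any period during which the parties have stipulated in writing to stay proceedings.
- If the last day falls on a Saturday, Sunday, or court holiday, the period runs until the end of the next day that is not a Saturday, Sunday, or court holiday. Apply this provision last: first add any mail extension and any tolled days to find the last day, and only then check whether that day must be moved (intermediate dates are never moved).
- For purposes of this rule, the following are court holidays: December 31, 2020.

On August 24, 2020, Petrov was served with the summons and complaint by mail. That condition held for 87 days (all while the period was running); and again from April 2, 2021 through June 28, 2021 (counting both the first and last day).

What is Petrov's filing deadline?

1 year after August 24, 2020 is August 24, 2021.
Service was by mail, adding 5 days: August 24, 2021 + 5 days = August 29, 2021.
Tolling adds 87 days: August 29, 2021 + 87 days = November 24, 2021.
From April 2, 2021 through June 28, 2021 inclusive is 88 days; tolling adds 88 days: November 24, 2021 + 88 days = February 20, 2022.
February 20, 2022 is Sunday. The next qualifying day is February 21, 2022.

February 21, 2022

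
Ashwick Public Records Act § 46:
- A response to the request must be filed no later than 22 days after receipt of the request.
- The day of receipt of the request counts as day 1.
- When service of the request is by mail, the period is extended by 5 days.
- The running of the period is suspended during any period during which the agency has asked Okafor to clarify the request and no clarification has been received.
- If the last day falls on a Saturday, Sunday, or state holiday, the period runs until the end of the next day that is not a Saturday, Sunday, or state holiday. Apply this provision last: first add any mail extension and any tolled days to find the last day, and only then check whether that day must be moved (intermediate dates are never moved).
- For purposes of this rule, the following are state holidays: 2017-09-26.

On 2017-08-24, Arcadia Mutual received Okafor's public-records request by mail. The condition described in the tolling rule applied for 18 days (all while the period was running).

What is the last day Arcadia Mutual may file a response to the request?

October 9, 2017

Counting 2017-08-24 as day 1, day 22 is September 14, 2017.
Service was by mail, adding 5 days: September 14, 2017 + 5 days = September 19, 2017.
Tolling adds 18 days: September 19, 2017 + 18 days = October 7, 2017.
October 7, 2017 is Saturday; October 8, 2017 is Sunday. The next qualifying day is October 9, 2017.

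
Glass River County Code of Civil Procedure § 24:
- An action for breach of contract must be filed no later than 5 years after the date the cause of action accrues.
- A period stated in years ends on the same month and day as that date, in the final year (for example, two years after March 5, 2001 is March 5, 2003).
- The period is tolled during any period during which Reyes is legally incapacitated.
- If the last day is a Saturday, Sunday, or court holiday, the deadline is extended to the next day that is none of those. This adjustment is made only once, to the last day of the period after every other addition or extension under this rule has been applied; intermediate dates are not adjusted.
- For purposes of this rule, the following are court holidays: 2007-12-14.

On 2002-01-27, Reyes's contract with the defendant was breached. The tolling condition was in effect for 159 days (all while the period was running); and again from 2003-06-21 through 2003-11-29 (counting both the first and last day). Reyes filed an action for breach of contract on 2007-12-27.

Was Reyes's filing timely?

No

5 years after 2002-01-27 is January 27, 2007.
Tolling adds 159 days: January 27, 2007 + 159 days = July 5, 2007.
From June 21, 2003 through November 29, 2003 inclusive is 162 days; tolling adds 162 days: July 5, 2007 + 162 days = December 14, 2007.
December 14, 2007 is a listed holiday; December 15, 2007 is Saturday; December 16, 2007 is Sunday. The next qualifying day is December 17, 2007.
The deadline is December 17, 2007; the filing on December 27, 2007 is after that date.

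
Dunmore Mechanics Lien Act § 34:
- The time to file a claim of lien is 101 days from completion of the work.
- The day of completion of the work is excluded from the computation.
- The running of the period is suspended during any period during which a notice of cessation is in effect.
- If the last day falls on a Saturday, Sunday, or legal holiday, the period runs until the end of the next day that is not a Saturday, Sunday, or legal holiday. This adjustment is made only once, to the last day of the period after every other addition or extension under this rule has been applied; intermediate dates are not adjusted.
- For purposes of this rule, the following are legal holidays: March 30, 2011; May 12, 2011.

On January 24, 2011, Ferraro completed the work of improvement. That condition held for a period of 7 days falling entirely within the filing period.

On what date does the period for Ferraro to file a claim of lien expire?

May 13, 2011

101 days after January 24, 2011 is May 5, 2011.
Tolling adds 7 days: May 5, 2011 + 7 days = May 12, 2011.
May 12, 2011 is a listed holiday. The next qualifying day is May 13, 2011.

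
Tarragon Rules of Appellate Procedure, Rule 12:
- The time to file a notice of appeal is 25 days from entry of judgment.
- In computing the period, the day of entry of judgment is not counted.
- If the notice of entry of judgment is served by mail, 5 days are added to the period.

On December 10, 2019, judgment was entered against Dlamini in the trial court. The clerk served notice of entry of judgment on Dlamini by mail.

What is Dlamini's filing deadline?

January 9, 2020

25 days after December 10, 2019 is January 4, 2020.
Service was by mail, adding 5 days: January 4, 2020 + 5 days = January 9, 2020.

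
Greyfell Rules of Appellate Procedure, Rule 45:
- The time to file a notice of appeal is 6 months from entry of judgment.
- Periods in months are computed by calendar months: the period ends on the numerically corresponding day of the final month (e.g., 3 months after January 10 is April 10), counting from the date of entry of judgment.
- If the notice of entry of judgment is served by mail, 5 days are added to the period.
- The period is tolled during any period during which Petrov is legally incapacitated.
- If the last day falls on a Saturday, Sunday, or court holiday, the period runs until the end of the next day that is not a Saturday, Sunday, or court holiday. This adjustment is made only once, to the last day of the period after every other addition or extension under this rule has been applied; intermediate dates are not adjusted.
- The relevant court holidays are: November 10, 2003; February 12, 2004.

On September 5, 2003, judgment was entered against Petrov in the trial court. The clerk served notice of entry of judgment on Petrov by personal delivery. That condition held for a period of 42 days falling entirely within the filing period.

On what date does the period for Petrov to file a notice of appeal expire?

6 months after September 5, 2003 is March 5, 2004.
Service was not by mail, so no mail extension applies.
Tolling adds 42 days: March 5, 2004 + 42 days = April 16, 2004.
April 16, 2004 is a Friday and not a court holiday, so no extension applies.

April 16, 2004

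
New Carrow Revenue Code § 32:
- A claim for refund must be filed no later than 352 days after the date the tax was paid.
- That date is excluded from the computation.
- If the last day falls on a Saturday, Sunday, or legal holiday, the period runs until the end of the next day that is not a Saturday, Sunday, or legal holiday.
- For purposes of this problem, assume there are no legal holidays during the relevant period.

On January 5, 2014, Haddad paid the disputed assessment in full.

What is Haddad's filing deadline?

December 23, 2014

352 days after January 5, 2014 is December 23, 2014.
December 23, 2014 is a Tuesday and not a legal holiday, so no extension applies.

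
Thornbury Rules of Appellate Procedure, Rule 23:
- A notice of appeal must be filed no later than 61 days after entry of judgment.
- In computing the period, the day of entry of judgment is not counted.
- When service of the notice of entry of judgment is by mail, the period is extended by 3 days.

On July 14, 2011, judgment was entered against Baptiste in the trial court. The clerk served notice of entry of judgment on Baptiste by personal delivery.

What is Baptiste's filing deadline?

61 days after July 14, 2011 is September 13, 2011.
Service was not by mail, so no mail extension applies.

September 13, 2011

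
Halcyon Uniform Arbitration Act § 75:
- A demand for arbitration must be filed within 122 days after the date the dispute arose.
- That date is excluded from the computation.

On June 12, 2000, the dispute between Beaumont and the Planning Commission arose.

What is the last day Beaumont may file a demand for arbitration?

122 days after June 12, 2000 is October 12, 2000.

October 12, 2000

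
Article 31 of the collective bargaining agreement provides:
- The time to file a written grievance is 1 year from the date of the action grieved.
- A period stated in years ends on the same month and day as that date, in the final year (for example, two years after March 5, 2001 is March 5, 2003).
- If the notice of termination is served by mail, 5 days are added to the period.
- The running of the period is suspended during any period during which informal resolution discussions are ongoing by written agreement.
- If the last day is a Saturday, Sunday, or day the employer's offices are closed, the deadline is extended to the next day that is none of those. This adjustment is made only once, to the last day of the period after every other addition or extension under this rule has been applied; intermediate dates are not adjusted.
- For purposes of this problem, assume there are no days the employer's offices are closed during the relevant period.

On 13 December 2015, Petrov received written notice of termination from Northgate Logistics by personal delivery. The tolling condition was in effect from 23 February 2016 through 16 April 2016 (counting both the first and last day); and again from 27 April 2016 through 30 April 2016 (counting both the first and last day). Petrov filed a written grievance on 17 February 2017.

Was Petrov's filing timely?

No

1 year after 13 December 2015 is December 13, 2016.
Service was not by mail, so no mail extension applies.
From February 23, 2016 through April 16, 2016 inclusive is 54 days; tolling adds 54 days: December 13, 2016 + 54 days = February 5, 2017.
From April 27, 2016 through April 30, 2016 inclusive is 4 days; tolling adds 4 days: February 5, 2017 + 4 days = February 9, 2017.
February 9, 2017 is a Thursday and not a day the employer's offices are closed, so no extension applies.
The deadline is February 9, 2017; the filing on February 17, 2017 is after that date.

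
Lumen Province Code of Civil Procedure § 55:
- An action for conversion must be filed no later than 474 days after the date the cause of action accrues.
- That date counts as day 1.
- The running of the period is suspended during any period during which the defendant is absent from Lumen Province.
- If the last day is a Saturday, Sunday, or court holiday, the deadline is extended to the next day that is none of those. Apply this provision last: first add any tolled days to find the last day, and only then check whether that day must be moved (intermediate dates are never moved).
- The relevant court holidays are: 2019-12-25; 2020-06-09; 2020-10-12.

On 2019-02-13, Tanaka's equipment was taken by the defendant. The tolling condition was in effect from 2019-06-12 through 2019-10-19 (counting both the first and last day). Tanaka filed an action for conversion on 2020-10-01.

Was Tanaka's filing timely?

Counting 2019-02-13 as day 1, day 474 is May 31, 2020.
From June 12, 2019 through October 19, 2019 inclusive is 130 days; tolling adds 130 days: May 31, 2020 + 130 days = October 8, 2020.
October 8, 2020 is a Thursday and not a court holiday, so no extension applies.
The deadline is October 8, 2020; the filing on October 1, 2020 is on or before that date.

Yes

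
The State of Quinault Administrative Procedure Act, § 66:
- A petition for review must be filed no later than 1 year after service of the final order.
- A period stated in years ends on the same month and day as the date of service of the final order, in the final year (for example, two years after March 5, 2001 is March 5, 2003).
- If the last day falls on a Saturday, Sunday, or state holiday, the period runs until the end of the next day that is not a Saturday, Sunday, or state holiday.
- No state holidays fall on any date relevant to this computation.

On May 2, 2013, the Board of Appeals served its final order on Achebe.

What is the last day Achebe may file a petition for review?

May 2, 2014

1 year after May 2, 2013 is May 2, 2014.
May 2, 2014 is a Friday and not a state holiday, so no extension applies.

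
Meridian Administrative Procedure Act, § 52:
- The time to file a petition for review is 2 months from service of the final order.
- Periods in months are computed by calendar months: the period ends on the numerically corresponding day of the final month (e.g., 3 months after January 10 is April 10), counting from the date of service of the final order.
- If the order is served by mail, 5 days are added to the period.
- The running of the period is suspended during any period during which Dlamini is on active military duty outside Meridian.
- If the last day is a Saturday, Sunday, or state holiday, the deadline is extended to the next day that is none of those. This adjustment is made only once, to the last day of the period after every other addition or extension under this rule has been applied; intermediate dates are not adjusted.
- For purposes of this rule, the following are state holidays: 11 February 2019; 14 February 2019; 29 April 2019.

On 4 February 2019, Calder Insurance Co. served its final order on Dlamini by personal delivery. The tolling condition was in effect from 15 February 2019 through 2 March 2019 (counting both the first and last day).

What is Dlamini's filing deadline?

2 months after 4 February 2019 is April 4, 2019.
Service was not by mail, so no mail extension applies.
From February 15, 2019 through March 2, 2019 inclusive is 16 days; tolling adds 16 days: April 4, 2019 + 16 days = April 20, 2019.
April 20, 2019 is Saturday; April 21, 2019 is Sunday. The next qualifying day is April 22, 2019.

April 22, 2019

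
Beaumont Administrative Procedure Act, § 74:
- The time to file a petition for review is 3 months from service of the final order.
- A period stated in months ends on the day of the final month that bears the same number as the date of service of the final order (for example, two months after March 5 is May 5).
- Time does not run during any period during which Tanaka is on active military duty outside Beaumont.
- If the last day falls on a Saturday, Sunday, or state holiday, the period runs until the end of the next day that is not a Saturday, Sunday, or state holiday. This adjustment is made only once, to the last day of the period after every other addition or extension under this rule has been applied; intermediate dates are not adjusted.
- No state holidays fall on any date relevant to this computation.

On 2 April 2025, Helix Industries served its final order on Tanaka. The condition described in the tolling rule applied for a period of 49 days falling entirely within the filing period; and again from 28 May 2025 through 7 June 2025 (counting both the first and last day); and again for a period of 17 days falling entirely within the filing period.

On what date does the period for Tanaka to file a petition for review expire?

3 months after 2 April 2025 is July 2, 2025.
Tolling adds 49 days: July 2, 2025 + 49 days = August 20, 2025.
From May 28, 2025 through June 7, 2025 inclusive is 11 days; tolling adds 11 days: August 20, 2025 + 11 days = August 31, 2025.
Tolling adds 17 days: August 31, 2025 + 17 days = September 17, 2025.
September 17, 2025 is a Wednesday and not a state holiday, so no extension applies.

September 17, 2025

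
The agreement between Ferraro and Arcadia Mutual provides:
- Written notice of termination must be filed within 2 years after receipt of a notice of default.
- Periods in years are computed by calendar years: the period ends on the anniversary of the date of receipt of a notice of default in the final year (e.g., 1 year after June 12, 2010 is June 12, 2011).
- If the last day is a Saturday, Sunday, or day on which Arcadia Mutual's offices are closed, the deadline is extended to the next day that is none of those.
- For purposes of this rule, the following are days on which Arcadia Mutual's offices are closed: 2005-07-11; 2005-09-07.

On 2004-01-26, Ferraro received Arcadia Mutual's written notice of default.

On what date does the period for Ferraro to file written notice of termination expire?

January 26, 2006

2 years after 2004-01-26 is January 26, 2006.
January 26, 2006 is a Thursday and not a day on which Arcadia Mutual's offices are closed, so no extension applies.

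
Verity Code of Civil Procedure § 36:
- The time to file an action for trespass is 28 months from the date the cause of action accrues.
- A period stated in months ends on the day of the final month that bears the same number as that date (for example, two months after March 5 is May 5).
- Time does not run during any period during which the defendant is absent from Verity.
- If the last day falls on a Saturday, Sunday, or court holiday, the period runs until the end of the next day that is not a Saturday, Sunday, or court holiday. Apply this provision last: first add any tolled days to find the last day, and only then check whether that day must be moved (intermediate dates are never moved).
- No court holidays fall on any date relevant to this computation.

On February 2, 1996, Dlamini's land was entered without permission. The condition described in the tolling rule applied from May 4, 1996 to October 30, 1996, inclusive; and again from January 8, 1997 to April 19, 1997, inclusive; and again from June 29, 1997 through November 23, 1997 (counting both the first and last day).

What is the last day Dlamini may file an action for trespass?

August 6, 1999

28 months after February 2, 1996 is June 2, 1998.
From May 4, 1996 through October 30, 1996 inclusive is 180 days; tolling adds 180 days: June 2, 1998 + 180 days = November 29, 1998.
From January 8, 1997 through April 19, 1997 inclusive is 102 days; tolling adds 102 days: November 29, 1998 + 102 days = March 11, 1999.
From June 29, 1997 through November 23, 1997 inclusive is 148 days; tolling adds 148 days: March 11, 1999 + 148 days = August 6, 1999.
August 6, 1999 is a Friday and not a court holiday, so no extension applies.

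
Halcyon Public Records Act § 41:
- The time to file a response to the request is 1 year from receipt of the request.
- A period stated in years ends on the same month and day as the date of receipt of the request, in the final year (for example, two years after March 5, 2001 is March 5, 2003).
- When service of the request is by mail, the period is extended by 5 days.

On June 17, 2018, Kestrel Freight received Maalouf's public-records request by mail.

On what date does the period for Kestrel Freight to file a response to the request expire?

June 22, 2019

1 year after June 17, 2018 is June 17, 2019.
Service was by mail, adding 5 days: June 17, 2019 + 5 days = June 22, 2019.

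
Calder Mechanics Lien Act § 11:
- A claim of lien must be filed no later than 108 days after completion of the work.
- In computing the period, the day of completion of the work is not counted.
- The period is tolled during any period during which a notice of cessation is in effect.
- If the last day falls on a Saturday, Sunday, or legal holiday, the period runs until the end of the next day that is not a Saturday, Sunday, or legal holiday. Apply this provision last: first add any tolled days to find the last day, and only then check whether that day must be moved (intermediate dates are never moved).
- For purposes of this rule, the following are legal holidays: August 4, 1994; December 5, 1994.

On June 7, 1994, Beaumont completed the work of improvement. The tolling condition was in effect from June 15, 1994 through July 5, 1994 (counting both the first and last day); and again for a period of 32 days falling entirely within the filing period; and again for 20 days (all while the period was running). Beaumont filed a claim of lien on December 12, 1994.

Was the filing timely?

No

108 days after June 7, 1994 is September 23, 1994.
From June 15, 1994 through July 5, 1994 inclusive is 21 days; tolling adds 21 days: September 23, 1994 + 21 days = October 14, 1994.
Tolling adds 32 days: October 14, 1994 + 32 days = November 15, 1994.
Tolling adds 20 days: November 15, 1994 + 20 days = December 5, 1994.
December 5, 1994 is a listed holiday. The next qualifying day is December 6, 1994.
The deadline is December 6, 1994; the filing on December 12, 1994 is after that date.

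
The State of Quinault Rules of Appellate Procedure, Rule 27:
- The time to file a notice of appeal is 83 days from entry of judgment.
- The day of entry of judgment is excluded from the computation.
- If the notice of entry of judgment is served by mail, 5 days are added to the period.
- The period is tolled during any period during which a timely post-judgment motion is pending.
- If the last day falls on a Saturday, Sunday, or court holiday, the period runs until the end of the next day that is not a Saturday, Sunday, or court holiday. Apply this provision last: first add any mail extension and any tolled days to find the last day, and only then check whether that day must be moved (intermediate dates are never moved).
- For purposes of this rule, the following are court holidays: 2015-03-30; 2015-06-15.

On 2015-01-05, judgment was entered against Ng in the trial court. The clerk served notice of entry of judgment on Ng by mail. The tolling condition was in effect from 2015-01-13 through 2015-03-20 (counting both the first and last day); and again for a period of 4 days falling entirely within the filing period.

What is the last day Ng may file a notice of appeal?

June 16, 2015

83 days after 2015-01-05 is March 29, 2015.
Service was by mail, adding 5 days: March 29, 2015 + 5 days = April 3, 2015.
From January 13, 2015 through March 20, 2015 inclusive is 67 days; tolling adds 67 days: April 3, 2015 + 67 days = June 9, 2015.
Tolling adds 4 days: June 9, 2015 + 4 days = June 13, 2015.
June 13, 2015 is Saturday; June 14, 2015 is Sunday; June 15, 2015 is a listed holiday. The next qualifying day is June 16, 2015.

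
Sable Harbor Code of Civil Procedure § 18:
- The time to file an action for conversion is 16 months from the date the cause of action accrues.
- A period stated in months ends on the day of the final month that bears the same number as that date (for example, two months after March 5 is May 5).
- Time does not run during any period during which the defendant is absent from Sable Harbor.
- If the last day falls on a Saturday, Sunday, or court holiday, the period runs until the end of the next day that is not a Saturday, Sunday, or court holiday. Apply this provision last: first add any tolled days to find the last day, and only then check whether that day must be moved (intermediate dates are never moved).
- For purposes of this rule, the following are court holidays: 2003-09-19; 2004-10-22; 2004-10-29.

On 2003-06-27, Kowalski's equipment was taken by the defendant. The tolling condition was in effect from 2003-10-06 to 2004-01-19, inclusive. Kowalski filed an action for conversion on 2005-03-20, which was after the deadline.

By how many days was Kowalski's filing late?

16 months after 2003-06-27 is October 27, 2004.
From October 6, 2003 through January 19, 2004 inclusive is 106 days; tolling adds 106 days: October 27, 2004 + 106 days = February 10, 2005.
February 10, 2005 is a Thursday and not a court holiday, so no extension applies.
The deadline is February 10, 2005; from February 10, 2005 to March 20, 2005 is 38 days.

38 days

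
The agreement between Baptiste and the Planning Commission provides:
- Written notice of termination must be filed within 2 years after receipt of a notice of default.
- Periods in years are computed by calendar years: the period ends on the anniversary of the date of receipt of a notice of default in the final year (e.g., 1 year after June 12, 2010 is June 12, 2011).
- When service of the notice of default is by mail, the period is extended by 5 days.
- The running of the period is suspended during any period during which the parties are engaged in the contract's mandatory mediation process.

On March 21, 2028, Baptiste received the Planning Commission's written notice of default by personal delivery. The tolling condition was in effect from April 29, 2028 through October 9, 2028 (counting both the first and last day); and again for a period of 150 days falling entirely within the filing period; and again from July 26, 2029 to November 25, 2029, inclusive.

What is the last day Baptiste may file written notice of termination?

June 1, 2031

2 years after March 21, 2028 is March 21, 2030.
Service was not by mail, so no mail extension applies.
From April 29, 2028 through October 9, 2028 inclusive is 164 days; tolling adds 164 days: March 21, 2030 + 164 days = September 1, 2030.
Tolling adds 150 days: September 1, 2030 + 150 days = January 29, 2031.
From July 26, 2029 through November 25, 2029 inclusive is 123 days; tolling adds 123 days: January 29, 2031 + 123 days = June 1, 2031.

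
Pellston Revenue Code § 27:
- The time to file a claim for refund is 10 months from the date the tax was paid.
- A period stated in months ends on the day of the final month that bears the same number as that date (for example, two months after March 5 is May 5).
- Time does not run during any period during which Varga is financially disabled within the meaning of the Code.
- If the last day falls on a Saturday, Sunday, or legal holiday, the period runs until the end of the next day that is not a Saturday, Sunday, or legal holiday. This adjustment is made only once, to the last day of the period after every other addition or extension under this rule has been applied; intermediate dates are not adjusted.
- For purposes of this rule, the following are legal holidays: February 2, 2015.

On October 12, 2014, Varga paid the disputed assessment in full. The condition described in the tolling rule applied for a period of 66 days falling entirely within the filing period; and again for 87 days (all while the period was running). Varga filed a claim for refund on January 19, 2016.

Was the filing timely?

No

10 months after October 12, 2014 is August 12, 2015.
Tolling adds 66 days: August 12, 2015 + 66 days = October 17, 2015.
Tolling adds 87 days: October 17, 2015 + 87 days = January 12, 2016.
January 12, 2016 is a Tuesday and not a legal holiday, so no extension applies.
The deadline is January 12, 2016; the filing on January 19, 2016 is after that date.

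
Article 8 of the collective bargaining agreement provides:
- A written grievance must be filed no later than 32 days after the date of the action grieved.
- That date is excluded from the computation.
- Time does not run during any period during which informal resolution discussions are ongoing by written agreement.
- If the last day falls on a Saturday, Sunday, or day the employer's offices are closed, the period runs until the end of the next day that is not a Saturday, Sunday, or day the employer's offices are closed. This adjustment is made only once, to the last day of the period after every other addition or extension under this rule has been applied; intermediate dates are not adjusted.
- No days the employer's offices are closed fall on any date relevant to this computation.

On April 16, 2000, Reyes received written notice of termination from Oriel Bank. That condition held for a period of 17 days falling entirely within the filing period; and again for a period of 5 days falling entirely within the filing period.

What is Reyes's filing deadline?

June 9, 2000

32 days after April 16, 2000 is May 18, 2000.
Tolling adds 17 days: May 18, 2000 + 17 days = June 4, 2000.
Tolling adds 5 days: June 4, 2000 + 5 days = June 9, 2000.
June 9, 2000 is a Friday and not a day the employer's offices are closed, so no extension applies.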